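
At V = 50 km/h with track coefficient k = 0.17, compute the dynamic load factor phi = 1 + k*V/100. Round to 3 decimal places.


phi = 1 + k * V / 100
phi = 1 + 0.17 * 50 / 100
phi = 1 + 0.085
phi = 1.085

1.085


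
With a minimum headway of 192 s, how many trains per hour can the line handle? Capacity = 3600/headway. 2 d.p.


Capacity = 3600 / headway
Capacity = 3600 / 192
Capacity = 18.75 trains/hour

18.75


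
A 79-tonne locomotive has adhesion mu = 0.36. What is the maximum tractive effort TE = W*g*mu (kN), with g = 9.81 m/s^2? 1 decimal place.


TE_max = W * g * mu
TE_max = 79 * 9.81 * 0.36
TE_max = 774.99 * 0.36
TE_max = 279.0 kN

279.0


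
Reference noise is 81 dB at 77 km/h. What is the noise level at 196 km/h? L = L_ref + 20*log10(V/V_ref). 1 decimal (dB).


V/V_ref = 196 / 77 = 2.545455
log10(2.545455) = 0.405765
20 * 0.405765 = 8.1153
L = 81 + 8.1153 = 89.1 dB

89.1


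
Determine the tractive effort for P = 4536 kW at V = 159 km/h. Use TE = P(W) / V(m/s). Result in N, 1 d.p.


Convert: P = 4536 kW = 4536000 W
V = 159 / 3.6 = 44.1667 m/s
TE = 4536000 / 44.1667
TE = 102701.9 N

102701.9


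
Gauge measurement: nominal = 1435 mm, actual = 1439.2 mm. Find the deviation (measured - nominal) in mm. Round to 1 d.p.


Deviation = measured - nominal
Deviation = 1439.2 - 1435
Deviation = 4.2 mm

4.2


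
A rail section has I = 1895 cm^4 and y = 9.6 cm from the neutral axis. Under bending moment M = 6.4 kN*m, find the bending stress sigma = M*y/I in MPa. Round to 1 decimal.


Convert units:
M = 6.4 kN*m = 6400000 N*mm
y = 9.6 cm = 96 mm
I = 1895 cm^4 = 18950000 mm^4
sigma = 6400000 * 96 / 18950000
sigma = 32.4 MPa

32.4


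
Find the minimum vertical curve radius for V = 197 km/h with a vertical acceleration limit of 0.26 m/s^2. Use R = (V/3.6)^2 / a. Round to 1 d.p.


Convert speed: V = 197 / 3.6 = 54.7222 m/s
V^2 = 2994.5216 m^2/s^2
R_v = 2994.5216 / 0.26
R_v = 11517.4 m

11517.4


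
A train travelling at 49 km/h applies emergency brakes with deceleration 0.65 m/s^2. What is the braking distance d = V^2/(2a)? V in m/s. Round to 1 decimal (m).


Convert speed: V = 49 / 3.6 = 13.6111 m/s
V^2 = 185.2623
d = 185.2623 / (2 * 0.65)
d = 185.2623 / 1.3
d = 142.5 m

142.5


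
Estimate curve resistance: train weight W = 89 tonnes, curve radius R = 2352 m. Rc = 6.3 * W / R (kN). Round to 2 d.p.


Rc = 6.3 * W / R
Rc = 6.3 * 89 / 2352
Rc = 560.7 / 2352
Rc = 0.24 kN

0.24


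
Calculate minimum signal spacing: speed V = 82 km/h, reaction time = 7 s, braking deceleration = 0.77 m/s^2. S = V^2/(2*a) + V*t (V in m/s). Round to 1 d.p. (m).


V = 82 / 3.6 = 22.7778 m/s
Braking distance = 22.7778^2 / (2*0.77) = 336.9008 m
Sighting distance = 22.7778 * 7 = 159.4444 m
S = 336.9008 + 159.4444 = 496.3 m

496.3


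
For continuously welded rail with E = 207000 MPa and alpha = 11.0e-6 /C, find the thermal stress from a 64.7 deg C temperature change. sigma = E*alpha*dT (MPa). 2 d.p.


sigma = E * alpha * dT
sigma = 207000 * 11.0e-6 * 64.7
sigma = 2.277 * 64.7
sigma = 147.32 MPa

147.32


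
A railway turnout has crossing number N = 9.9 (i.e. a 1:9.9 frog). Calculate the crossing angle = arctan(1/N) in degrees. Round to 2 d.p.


1/N = 1/9.9 = 0.10101
angle = arctan(0.10101) = 0.100669 rad
angle = 0.100669 * 180/pi = 5.77 degrees

5.77


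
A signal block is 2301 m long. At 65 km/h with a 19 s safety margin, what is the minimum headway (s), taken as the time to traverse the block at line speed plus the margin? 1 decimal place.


V = 65 / 3.6 = 18.0556 m/s
Block traversal time = 2301 / 18.0556 = 127.44 s
Headway = 127.44 + 19
Headway = 146.4 s

146.4


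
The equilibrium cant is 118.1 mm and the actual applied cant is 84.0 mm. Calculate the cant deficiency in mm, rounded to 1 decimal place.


Cant deficiency = equilibrium cant - actual cant
CD = 118.1 - 84.0
CD = 34.1 mm

34.1


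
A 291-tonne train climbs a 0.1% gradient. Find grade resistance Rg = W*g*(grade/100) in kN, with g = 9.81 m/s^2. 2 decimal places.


Rg = W * 9.81 * grade / 100
Rg = 291 * 9.81 * 0.1 / 100
Rg = 2854.71 * 0.001
Rg = 2.85 kN

2.85


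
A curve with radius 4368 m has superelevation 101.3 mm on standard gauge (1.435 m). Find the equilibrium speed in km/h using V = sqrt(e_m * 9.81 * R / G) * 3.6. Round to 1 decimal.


Convert cant: e = 101.3 mm = 0.1013 m
V_ms = sqrt(0.1013 * 9.81 * 4368 / 1.435)
V_ms = sqrt(3024.88718) = 54.999 m/s
V = 54.999 * 3.6 = 198.0 km/h

198.0


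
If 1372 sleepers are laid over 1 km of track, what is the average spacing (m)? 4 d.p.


Spacing = 1000 m / number of sleepers
Spacing = 1000 / 1372
Spacing = 0.7289 m

0.7289


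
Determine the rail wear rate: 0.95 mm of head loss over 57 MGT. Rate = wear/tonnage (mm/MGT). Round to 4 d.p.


Wear rate = total wear / cumulative tonnage
Rate = 0.95 / 57
Rate = 0.0167 mm/MGT

0.0167


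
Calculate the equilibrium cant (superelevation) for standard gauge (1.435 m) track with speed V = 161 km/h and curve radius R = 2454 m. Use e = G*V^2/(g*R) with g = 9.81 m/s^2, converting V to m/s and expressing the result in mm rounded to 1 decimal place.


Convert speed: V = 161 / 3.6 = 44.7222 m/s
Apply formula: e = 1.435 * 44.7222^2 / (9.81 * 2454)
e = 1.435 * 2000.0772 / 24073.74
e = 0.119222 m = 119.2 mm

119.2


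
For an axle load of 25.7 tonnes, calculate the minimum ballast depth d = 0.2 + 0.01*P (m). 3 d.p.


d = 0.2 + 0.01 * 25.7
d = 0.2 + 0.257
d = 0.457 m

0.457


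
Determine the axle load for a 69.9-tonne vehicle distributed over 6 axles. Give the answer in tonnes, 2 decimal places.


Load per axle = total weight / number of axles
Load = 69.9 / 6
Load = 11.65 tonnes

11.65


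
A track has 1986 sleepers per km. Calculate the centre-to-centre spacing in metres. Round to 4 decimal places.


Spacing = 1000 m / number of sleepers
Spacing = 1000 / 1986
Spacing = 0.5035 m

0.5035


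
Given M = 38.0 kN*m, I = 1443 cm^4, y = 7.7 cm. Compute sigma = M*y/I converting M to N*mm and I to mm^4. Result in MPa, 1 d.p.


Convert units:
M = 38.0 kN*m = 38000000 N*mm
y = 7.7 cm = 77 mm
I = 1443 cm^4 = 14430000 mm^4
sigma = 38000000 * 77 / 14430000
sigma = 202.8 MPa

202.8


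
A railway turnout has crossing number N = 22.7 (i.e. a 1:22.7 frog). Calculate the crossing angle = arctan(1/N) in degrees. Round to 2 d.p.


1/N = 1/22.7 = 0.044053
angle = arctan(0.044053) = 0.044024 rad
angle = 0.044024 * 180/pi = 2.52 degrees

2.52


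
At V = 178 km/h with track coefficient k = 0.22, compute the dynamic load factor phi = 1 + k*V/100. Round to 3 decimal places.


phi = 1 + k * V / 100
phi = 1 + 0.22 * 178 / 100
phi = 1 + 0.3916
phi = 1.392

1.392


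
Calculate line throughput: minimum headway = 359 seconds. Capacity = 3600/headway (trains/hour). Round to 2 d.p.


Capacity = 3600 / headway
Capacity = 3600 / 359
Capacity = 10.03 trains/hour

10.03


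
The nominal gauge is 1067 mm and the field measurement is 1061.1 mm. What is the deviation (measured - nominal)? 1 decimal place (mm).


Deviation = measured - nominal
Deviation = 1061.1 - 1067
Deviation = -5.9 mm

-5.9


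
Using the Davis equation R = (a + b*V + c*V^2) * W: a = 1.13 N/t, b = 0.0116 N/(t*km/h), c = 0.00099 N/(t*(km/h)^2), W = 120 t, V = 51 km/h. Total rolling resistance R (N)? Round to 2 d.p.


b*V = 0.0116 * 51 = 0.5916
c*V^2 = 0.00099 * 2601 = 2.57499
R_per_t = 1.13 + 0.5916 + 2.57499 = 4.29659 N/t
R_total = 4.29659 * 120 = 515.59 N

515.59


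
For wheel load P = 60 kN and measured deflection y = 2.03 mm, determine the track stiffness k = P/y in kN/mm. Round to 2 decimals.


Track stiffness k = P / y
k = 60 / 2.03
k = 29.56 kN/mm

29.56


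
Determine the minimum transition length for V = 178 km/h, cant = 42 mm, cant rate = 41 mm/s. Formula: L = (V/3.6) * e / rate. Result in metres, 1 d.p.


Convert speed: V = 178 / 3.6 = 49.4444 m/s
L = 49.4444 * 42 / 41
L = 2076.6667 / 41
L = 50.7 m

50.7


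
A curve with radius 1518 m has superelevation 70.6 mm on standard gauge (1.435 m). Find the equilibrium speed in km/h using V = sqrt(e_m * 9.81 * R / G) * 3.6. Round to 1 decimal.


Convert cant: e = 70.6 mm = 0.0706 m
V_ms = sqrt(0.0706 * 9.81 * 1518 / 1.435)
V_ms = sqrt(732.644981) = 27.0674 m/s
V = 27.0674 * 3.6 = 97.4 km/h

97.4


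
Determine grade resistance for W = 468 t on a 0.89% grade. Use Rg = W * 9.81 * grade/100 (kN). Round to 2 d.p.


Rg = W * 9.81 * grade / 100
Rg = 468 * 9.81 * 0.89 / 100
Rg = 4591.08 * 0.0089
Rg = 40.86 kN

40.86


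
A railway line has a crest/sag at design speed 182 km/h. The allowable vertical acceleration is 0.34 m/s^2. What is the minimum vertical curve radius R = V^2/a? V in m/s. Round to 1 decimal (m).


Convert speed: V = 182 / 3.6 = 50.5556 m/s
V^2 = 2555.8642 m^2/s^2
R_v = 2555.8642 / 0.34
R_v = 7517.2 m

7517.2


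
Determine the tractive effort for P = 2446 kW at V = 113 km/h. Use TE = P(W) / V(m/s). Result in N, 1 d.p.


Convert: P = 2446 kW = 2446000 W
V = 113 / 3.6 = 31.3889 m/s
TE = 2446000 / 31.3889
TE = 77925.7 N

77925.7


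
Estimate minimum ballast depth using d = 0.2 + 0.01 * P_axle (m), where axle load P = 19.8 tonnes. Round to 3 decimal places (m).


d = 0.2 + 0.01 * 19.8
d = 0.2 + 0.198
d = 0.398 m

0.398


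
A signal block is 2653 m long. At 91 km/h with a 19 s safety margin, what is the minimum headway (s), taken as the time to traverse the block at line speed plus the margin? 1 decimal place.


V = 91 / 3.6 = 25.2778 m/s
Block traversal time = 2653 / 25.2778 = 104.9538 s
Headway = 104.9538 + 19
Headway = 124.0 s

124.0


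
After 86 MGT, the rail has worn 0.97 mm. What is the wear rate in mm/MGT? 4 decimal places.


Wear rate = total wear / cumulative tonnage
Rate = 0.97 / 86
Rate = 0.0113 mm/MGT

0.0113


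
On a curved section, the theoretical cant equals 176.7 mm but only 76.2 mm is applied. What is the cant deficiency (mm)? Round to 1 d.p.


Cant deficiency = equilibrium cant - actual cant
CD = 176.7 - 76.2
CD = 100.5 mm

100.5


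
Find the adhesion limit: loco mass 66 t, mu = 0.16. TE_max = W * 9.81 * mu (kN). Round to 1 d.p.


TE_max = W * g * mu
TE_max = 66 * 9.81 * 0.16
TE_max = 647.46 * 0.16
TE_max = 103.6 kN

103.6


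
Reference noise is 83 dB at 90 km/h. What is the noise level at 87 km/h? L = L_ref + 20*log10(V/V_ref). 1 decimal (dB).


V/V_ref = 87 / 90 = 0.966667
log10(0.966667) = -0.014723
20 * -0.014723 = -0.2945
L = 83 + -0.2945 = 82.7 dB

82.7


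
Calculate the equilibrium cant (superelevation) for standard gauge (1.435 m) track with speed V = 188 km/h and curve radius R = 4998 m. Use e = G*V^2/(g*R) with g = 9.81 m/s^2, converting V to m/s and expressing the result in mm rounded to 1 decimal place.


Convert speed: V = 188 / 3.6 = 52.2222 m/s
Apply formula: e = 1.435 * 52.2222^2 / (9.81 * 4998)
e = 1.435 * 2727.1605 / 49030.38
e = 0.079817 m = 79.8 mm

79.8


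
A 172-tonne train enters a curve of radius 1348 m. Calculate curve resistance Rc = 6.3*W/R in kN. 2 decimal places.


Rc = 6.3 * W / R
Rc = 6.3 * 172 / 1348
Rc = 1083.6 / 1348
Rc = 0.80 kN

0.80


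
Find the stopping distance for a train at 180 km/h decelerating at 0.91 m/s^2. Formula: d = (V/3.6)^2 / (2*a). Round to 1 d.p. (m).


Convert speed: V = 180 / 3.6 = 50.0 m/s
V^2 = 2500.0
d = 2500.0 / (2 * 0.91)
d = 2500.0 / 1.82
d = 1373.6 m

1373.6


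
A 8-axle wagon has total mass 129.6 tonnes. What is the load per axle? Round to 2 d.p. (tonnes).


Load per axle = total weight / number of axles
Load = 129.6 / 8
Load = 16.20 tonnes

16.20


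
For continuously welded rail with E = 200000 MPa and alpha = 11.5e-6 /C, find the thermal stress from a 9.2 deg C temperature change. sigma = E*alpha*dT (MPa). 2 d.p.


sigma = E * alpha * dT
sigma = 200000 * 11.5e-6 * 9.2
sigma = 2.3 * 9.2
sigma = 21.16 MPa

21.16


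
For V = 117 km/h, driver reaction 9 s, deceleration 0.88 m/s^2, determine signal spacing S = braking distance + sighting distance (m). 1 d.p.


V = 117 / 3.6 = 32.5 m/s
Braking distance = 32.5^2 / (2*0.88) = 600.142 m
Sighting distance = 32.5 * 9 = 292.5 m
S = 600.142 + 292.5 = 892.6 m

892.6


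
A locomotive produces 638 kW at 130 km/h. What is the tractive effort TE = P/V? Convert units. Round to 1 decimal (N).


Convert: P = 638 kW = 638000 W
V = 130 / 3.6 = 36.1111 m/s
TE = 638000 / 36.1111
TE = 17667.7 N

17667.7


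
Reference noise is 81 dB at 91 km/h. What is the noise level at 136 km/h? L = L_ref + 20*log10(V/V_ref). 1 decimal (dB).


V/V_ref = 136 / 91 = 1.494505
log10(1.494505) = 0.174498
20 * 0.174498 = 3.49
L = 81 + 3.49 = 84.5 dB

84.5


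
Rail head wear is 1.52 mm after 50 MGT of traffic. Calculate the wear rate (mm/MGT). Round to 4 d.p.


Wear rate = total wear / cumulative tonnage
Rate = 1.52 / 50
Rate = 0.0304 mm/MGT

0.0304


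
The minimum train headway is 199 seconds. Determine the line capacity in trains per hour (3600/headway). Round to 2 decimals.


Capacity = 3600 / headway
Capacity = 3600 / 199
Capacity = 18.09 trains/hour

18.09


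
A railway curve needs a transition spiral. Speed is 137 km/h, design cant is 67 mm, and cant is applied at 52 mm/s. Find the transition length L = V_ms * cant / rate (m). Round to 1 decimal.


Convert speed: V = 137 / 3.6 = 38.0556 m/s
L = 38.0556 * 67 / 52
L = 2549.7222 / 52
L = 49.0 m

49.0


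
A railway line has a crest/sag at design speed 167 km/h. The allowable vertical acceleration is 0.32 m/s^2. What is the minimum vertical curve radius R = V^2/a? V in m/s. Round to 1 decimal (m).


Convert speed: V = 167 / 3.6 = 46.3889 m/s
V^2 = 2151.929 m^2/s^2
R_v = 2151.929 / 0.32
R_v = 6724.8 m

6724.8


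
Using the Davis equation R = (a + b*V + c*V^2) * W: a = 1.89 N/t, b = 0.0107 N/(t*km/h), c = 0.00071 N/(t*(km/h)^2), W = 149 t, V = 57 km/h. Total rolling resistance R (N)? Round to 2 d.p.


b*V = 0.0107 * 57 = 0.6099
c*V^2 = 0.00071 * 3249 = 2.30679
R_per_t = 1.89 + 0.6099 + 2.30679 = 4.80669 N/t
R_total = 4.80669 * 149 = 716.20 N

716.20


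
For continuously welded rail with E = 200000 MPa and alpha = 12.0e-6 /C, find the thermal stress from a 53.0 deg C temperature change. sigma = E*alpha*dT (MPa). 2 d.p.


sigma = E * alpha * dT
sigma = 200000 * 12.0e-6 * 53.0
sigma = 2.4 * 53.0
sigma = 127.20 MPa

127.20


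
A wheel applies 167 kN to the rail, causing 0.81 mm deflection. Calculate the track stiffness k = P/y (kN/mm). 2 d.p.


Track stiffness k = P / y
k = 167 / 0.81
k = 206.17 kN/mm

206.17


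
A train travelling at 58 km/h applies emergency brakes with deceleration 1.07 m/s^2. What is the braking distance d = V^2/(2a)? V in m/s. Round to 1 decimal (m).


Convert speed: V = 58 / 3.6 = 16.1111 m/s
V^2 = 259.5679
d = 259.5679 / (2 * 1.07)
d = 259.5679 / 2.14
d = 121.3 m

121.3


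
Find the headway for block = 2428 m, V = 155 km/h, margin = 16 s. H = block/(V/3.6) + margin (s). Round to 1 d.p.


V = 155 / 3.6 = 43.0556 m/s
Block traversal time = 2428 / 43.0556 = 56.3923 s
Headway = 56.3923 + 16
Headway = 72.4 s

72.4


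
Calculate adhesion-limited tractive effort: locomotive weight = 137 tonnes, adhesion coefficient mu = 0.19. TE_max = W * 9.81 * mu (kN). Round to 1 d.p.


TE_max = W * g * mu
TE_max = 137 * 9.81 * 0.19
TE_max = 1343.97 * 0.19
TE_max = 255.4 kN

255.4


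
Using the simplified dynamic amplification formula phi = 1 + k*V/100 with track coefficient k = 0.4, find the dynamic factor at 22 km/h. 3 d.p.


phi = 1 + k * V / 100
phi = 1 + 0.4 * 22 / 100
phi = 1 + 0.088
phi = 1.088

1.088


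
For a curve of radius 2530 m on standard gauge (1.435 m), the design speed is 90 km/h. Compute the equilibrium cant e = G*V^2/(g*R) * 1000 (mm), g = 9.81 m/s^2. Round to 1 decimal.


Convert speed: V = 90 / 3.6 = 25.0 m/s
Apply formula: e = 1.435 * 25.0^2 / (9.81 * 2530)
e = 1.435 * 625.0 / 24819.3
e = 0.036136 m = 36.1 mm

36.1


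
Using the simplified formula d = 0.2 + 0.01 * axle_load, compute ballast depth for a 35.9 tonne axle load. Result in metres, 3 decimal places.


d = 0.2 + 0.01 * 35.9
d = 0.2 + 0.359
d = 0.559 m

0.559


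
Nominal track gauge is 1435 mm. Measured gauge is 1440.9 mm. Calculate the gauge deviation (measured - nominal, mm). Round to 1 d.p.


Deviation = measured - nominal
Deviation = 1440.9 - 1435
Deviation = 5.9 mm

5.9


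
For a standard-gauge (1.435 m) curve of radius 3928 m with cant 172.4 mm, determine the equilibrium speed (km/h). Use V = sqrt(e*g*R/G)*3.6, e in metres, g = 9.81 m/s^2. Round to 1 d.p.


Convert cant: e = 172.4 mm = 0.1724 m
V_ms = sqrt(0.1724 * 9.81 * 3928 / 1.435)
V_ms = sqrt(4629.412148) = 68.0398 m/s
V = 68.0398 * 3.6 = 244.9 km/h

244.9


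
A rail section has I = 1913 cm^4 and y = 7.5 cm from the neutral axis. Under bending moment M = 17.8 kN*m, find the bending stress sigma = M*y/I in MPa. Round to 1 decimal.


Convert units:
M = 17.8 kN*m = 17800000 N*mm
y = 7.5 cm = 75 mm
I = 1913 cm^4 = 19130000 mm^4
sigma = 17800000 * 75 / 19130000
sigma = 69.8 MPa

69.8


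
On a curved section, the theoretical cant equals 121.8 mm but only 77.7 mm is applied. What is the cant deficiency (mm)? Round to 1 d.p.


Cant deficiency = equilibrium cant - actual cant
CD = 121.8 - 77.7
CD = 44.1 mm

44.1


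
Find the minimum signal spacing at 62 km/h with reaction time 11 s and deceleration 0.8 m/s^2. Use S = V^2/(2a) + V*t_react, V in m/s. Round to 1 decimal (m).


V = 62 / 3.6 = 17.2222 m/s
Braking distance = 17.2222^2 / (2*0.8) = 185.3781 m
Sighting distance = 17.2222 * 11 = 189.4444 m
S = 185.3781 + 189.4444 = 374.8 m

374.8


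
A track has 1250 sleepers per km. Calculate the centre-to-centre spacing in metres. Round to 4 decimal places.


Spacing = 1000 m / number of sleepers
Spacing = 1000 / 1250
Spacing = 0.8000 m

0.8000


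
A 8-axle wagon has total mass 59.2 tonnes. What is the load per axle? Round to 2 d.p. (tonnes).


Load per axle = total weight / number of axles
Load = 59.2 / 8
Load = 7.40 tonnes

7.40


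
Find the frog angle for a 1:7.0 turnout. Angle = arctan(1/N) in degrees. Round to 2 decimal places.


1/N = 1/7.0 = 0.142857
angle = arctan(0.142857) = 0.141897 rad
angle = 0.141897 * 180/pi = 8.13 degrees

8.13


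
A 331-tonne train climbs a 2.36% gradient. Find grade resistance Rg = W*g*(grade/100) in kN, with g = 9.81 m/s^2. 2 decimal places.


Rg = W * 9.81 * grade / 100
Rg = 331 * 9.81 * 2.36 / 100
Rg = 3247.11 * 0.0236
Rg = 76.63 kN

76.63


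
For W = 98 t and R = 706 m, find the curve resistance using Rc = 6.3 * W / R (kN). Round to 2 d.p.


Rc = 6.3 * W / R
Rc = 6.3 * 98 / 706
Rc = 617.4 / 706
Rc = 0.87 kN

0.87


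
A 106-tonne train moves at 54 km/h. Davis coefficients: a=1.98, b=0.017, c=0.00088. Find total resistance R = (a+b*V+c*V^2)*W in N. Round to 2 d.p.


b*V = 0.017 * 54 = 0.918
c*V^2 = 0.00088 * 2916 = 2.56608
R_per_t = 1.98 + 0.918 + 2.56608 = 5.46408 N/t
R_total = 5.46408 * 106 = 579.19 N

579.19


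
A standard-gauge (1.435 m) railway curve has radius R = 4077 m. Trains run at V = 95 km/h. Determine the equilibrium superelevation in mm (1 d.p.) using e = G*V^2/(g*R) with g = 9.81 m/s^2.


Convert speed: V = 95 / 3.6 = 26.3889 m/s
Apply formula: e = 1.435 * 26.3889^2 / (9.81 * 4077)
e = 1.435 * 696.3735 / 39995.37
e = 0.024985 m = 25.0 mm

25.0


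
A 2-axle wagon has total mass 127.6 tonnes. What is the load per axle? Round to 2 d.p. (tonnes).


Load per axle = total weight / number of axles
Load = 127.6 / 2
Load = 63.80 tonnes

63.80


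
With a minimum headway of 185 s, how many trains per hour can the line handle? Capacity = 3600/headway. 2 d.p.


Capacity = 3600 / headway
Capacity = 3600 / 185
Capacity = 19.46 trains/hour

19.46


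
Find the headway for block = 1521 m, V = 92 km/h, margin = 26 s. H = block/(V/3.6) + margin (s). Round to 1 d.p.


V = 92 / 3.6 = 25.5556 m/s
Block traversal time = 1521 / 25.5556 = 59.5174 s
Headway = 59.5174 + 26
Headway = 85.5 s

85.5


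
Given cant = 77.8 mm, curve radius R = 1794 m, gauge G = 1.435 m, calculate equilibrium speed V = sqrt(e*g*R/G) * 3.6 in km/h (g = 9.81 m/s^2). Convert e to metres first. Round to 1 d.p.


Convert cant: e = 77.8 mm = 0.0778 m
V_ms = sqrt(0.0778 * 9.81 * 1794 / 1.435)
V_ms = sqrt(954.155465) = 30.8894 m/s
V = 30.8894 * 3.6 = 111.2 km/h

111.2


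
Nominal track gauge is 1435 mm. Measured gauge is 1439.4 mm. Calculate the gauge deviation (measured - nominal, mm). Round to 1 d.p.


Deviation = measured - nominal
Deviation = 1439.4 - 1435
Deviation = 4.4 mm

4.4


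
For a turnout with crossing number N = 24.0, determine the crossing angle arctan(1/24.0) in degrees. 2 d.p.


1/N = 1/24.0 = 0.041667
angle = arctan(0.041667) = 0.041643 rad
angle = 0.041643 * 180/pi = 2.39 degrees

2.39


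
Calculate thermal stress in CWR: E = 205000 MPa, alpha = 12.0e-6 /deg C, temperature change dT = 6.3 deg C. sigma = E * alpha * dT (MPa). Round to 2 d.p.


sigma = E * alpha * dT
sigma = 205000 * 12.0e-6 * 6.3
sigma = 2.46 * 6.3
sigma = 15.50 MPa

15.50


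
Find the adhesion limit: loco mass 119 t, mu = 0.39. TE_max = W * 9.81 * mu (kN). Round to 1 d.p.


TE_max = W * g * mu
TE_max = 119 * 9.81 * 0.39
TE_max = 1167.39 * 0.39
TE_max = 455.3 kN

455.3


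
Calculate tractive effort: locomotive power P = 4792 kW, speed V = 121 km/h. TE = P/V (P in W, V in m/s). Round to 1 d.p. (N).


Convert: P = 4792 kW = 4792000 W
V = 121 / 3.6 = 33.6111 m/s
TE = 4792000 / 33.6111
TE = 142571.9 N

142571.9


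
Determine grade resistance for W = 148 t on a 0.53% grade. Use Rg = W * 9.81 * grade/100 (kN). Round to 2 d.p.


Rg = W * 9.81 * grade / 100
Rg = 148 * 9.81 * 0.53 / 100
Rg = 1451.88 * 0.0053
Rg = 7.69 kN

7.69


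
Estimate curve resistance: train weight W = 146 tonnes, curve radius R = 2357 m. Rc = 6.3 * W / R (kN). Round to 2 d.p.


Rc = 6.3 * W / R
Rc = 6.3 * 146 / 2357
Rc = 919.8 / 2357
Rc = 0.39 kN

0.39


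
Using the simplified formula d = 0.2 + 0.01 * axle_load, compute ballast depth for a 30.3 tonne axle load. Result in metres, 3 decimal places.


d = 0.2 + 0.01 * 30.3
d = 0.2 + 0.303
d = 0.503 m

0.503


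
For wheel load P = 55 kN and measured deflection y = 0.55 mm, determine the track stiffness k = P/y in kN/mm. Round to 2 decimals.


Track stiffness k = P / y
k = 55 / 0.55
k = 100.00 kN/mm

100.00


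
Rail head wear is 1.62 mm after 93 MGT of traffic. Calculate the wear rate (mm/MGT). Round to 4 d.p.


Wear rate = total wear / cumulative tonnage
Rate = 1.62 / 93
Rate = 0.0174 mm/MGT

0.0174


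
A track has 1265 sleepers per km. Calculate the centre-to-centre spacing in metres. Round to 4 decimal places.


Spacing = 1000 m / number of sleepers
Spacing = 1000 / 1265
Spacing = 0.7905 m

0.7905


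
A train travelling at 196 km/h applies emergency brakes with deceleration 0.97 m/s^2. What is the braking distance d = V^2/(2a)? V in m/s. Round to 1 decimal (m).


Convert speed: V = 196 / 3.6 = 54.4444 m/s
V^2 = 2964.1975
d = 2964.1975 / (2 * 0.97)
d = 2964.1975 / 1.94
d = 1527.9 m

1527.9


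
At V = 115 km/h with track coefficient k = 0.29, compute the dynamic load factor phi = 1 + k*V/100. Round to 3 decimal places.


phi = 1 + k * V / 100
phi = 1 + 0.29 * 115 / 100
phi = 1 + 0.3335
phi = 1.334

1.334


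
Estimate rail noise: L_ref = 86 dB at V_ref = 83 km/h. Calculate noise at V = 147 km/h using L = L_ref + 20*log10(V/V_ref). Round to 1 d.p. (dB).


V/V_ref = 147 / 83 = 1.771084
log10(1.771084) = 0.248239
20 * 0.248239 = 4.9648
L = 86 + 4.9648 = 91.0 dB

91.0


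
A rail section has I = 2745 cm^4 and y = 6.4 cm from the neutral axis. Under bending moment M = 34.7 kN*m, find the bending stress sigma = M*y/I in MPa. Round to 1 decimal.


Convert units:
M = 34.7 kN*m = 34700000 N*mm
y = 6.4 cm = 64 mm
I = 2745 cm^4 = 27450000 mm^4
sigma = 34700000 * 64 / 27450000
sigma = 80.9 MPa

80.9


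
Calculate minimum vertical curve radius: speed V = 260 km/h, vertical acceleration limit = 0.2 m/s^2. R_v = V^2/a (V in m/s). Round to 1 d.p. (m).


Convert speed: V = 260 / 3.6 = 72.2222 m/s
V^2 = 5216.0494 m^2/s^2
R_v = 5216.0494 / 0.2
R_v = 26080.2 m

26080.2


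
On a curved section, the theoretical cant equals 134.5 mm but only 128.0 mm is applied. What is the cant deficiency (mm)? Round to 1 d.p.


Cant deficiency = equilibrium cant - actual cant
CD = 134.5 - 128.0
CD = 6.5 mm

6.5


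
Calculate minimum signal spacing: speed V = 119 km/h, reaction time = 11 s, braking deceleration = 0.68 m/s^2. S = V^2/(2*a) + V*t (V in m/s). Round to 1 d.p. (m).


V = 119 / 3.6 = 33.0556 m/s
Braking distance = 33.0556^2 / (2*0.68) = 803.4336 m
Sighting distance = 33.0556 * 11 = 363.6111 m
S = 803.4336 + 363.6111 = 1167.0 m

1167.0


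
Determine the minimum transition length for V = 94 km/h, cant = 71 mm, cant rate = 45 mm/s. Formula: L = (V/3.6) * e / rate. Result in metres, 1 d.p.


Convert speed: V = 94 / 3.6 = 26.1111 m/s
L = 26.1111 * 71 / 45
L = 1853.8889 / 45
L = 41.2 m

41.2


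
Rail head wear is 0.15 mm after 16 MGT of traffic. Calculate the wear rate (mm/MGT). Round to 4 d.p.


Wear rate = total wear / cumulative tonnage
Rate = 0.15 / 16
Rate = 0.0094 mm/MGT

0.0094


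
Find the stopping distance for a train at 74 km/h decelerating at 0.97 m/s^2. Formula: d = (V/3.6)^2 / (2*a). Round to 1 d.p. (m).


Convert speed: V = 74 / 3.6 = 20.5556 m/s
V^2 = 422.5309
d = 422.5309 / (2 * 0.97)
d = 422.5309 / 1.94
d = 217.8 m

217.8


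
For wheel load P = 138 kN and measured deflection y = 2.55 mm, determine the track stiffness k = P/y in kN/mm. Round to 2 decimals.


Track stiffness k = P / y
k = 138 / 2.55
k = 54.12 kN/mm

54.12


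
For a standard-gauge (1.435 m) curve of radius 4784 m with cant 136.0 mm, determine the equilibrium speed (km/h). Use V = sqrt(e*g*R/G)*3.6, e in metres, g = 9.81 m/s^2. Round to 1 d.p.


Convert cant: e = 136.0 mm = 0.1360 m
V_ms = sqrt(0.1360 * 9.81 * 4784 / 1.435)
V_ms = sqrt(4447.819819) = 66.692 m/s
V = 66.692 * 3.6 = 240.1 km/h

240.1


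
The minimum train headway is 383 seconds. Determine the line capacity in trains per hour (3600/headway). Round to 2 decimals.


Capacity = 3600 / headway
Capacity = 3600 / 383
Capacity = 9.40 trains/hour

9.40


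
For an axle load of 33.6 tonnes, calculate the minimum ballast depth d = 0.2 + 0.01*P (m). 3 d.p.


d = 0.2 + 0.01 * 33.6
d = 0.2 + 0.336
d = 0.536 m

0.536


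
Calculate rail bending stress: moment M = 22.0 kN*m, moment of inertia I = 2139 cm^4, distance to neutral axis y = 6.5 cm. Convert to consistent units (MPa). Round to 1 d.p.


Convert units:
M = 22.0 kN*m = 22000000 N*mm
y = 6.5 cm = 65 mm
I = 2139 cm^4 = 21390000 mm^4
sigma = 22000000 * 65 / 21390000
sigma = 66.9 MPa

66.9


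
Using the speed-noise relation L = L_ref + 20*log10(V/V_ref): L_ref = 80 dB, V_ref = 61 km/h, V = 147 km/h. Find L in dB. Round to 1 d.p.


V/V_ref = 147 / 61 = 2.409836
log10(2.409836) = 0.381987
20 * 0.381987 = 7.6397
L = 80 + 7.6397 = 87.6 dB

87.6


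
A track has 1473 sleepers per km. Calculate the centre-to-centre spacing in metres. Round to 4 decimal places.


Spacing = 1000 m / number of sleepers
Spacing = 1000 / 1473
Spacing = 0.6789 m

0.6789


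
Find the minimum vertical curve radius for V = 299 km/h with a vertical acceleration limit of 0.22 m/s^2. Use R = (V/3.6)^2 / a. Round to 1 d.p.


Convert speed: V = 299 / 3.6 = 83.0556 m/s
V^2 = 6898.2253 m^2/s^2
R_v = 6898.2253 / 0.22
R_v = 31355.6 m

31355.6


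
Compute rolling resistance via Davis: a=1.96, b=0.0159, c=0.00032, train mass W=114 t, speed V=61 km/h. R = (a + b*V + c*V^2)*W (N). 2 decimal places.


b*V = 0.0159 * 61 = 0.9699
c*V^2 = 0.00032 * 3721 = 1.19072
R_per_t = 1.96 + 0.9699 + 1.19072 = 4.12062 N/t
R_total = 4.12062 * 114 = 469.75 N

469.75


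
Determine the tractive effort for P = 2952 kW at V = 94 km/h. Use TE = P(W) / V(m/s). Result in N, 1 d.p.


Convert: P = 2952 kW = 2952000 W
V = 94 / 3.6 = 26.1111 m/s
TE = 2952000 / 26.1111
TE = 113055.3 N

113055.3


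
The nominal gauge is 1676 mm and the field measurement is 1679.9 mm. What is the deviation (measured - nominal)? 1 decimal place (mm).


Deviation = measured - nominal
Deviation = 1679.9 - 1676
Deviation = 3.9 mm

3.9


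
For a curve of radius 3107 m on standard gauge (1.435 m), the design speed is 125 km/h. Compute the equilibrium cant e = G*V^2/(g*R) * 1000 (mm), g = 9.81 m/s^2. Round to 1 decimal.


Convert speed: V = 125 / 3.6 = 34.7222 m/s
Apply formula: e = 1.435 * 34.7222^2 / (9.81 * 3107)
e = 1.435 * 1205.6327 / 30479.67
e = 0.056762 m = 56.8 mm

56.8


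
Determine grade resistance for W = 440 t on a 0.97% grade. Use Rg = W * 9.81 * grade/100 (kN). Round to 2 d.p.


Rg = W * 9.81 * grade / 100
Rg = 440 * 9.81 * 0.97 / 100
Rg = 4316.4 * 0.0097
Rg = 41.87 kN

41.87


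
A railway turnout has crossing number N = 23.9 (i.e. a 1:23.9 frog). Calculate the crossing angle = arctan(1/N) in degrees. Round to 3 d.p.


1/N = 1/23.9 = 0.041841
angle = arctan(0.041841) = 0.041817 rad
angle = 0.041817 * 180/pi = 2.396 degrees

2.396


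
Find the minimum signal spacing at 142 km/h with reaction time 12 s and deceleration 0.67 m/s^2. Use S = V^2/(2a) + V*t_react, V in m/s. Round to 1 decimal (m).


V = 142 / 3.6 = 39.4444 m/s
Braking distance = 39.4444^2 / (2*0.67) = 1161.0927 m
Sighting distance = 39.4444 * 12 = 473.3333 m
S = 1161.0927 + 473.3333 = 1634.4 m

1634.4


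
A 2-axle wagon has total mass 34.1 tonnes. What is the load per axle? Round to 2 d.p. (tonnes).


Load per axle = total weight / number of axles
Load = 34.1 / 2
Load = 17.05 tonnes

17.05


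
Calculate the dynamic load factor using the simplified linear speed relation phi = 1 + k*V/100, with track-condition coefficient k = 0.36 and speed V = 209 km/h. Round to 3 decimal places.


phi = 1 + k * V / 100
phi = 1 + 0.36 * 209 / 100
phi = 1 + 0.7524
phi = 1.752

1.752


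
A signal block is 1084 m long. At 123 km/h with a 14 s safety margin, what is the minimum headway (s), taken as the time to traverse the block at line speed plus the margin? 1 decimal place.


V = 123 / 3.6 = 34.1667 m/s
Block traversal time = 1084 / 34.1667 = 31.7268 s
Headway = 31.7268 + 14
Headway = 45.7 s

45.7


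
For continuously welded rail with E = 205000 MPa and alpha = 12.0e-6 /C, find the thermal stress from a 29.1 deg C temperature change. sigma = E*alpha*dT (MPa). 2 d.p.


sigma = E * alpha * dT
sigma = 205000 * 12.0e-6 * 29.1
sigma = 2.46 * 29.1
sigma = 71.59 MPa

71.59


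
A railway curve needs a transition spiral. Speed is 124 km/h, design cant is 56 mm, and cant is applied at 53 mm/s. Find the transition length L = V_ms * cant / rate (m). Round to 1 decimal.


Convert speed: V = 124 / 3.6 = 34.4444 m/s
L = 34.4444 * 56 / 53
L = 1928.8889 / 53
L = 36.4 m

36.4


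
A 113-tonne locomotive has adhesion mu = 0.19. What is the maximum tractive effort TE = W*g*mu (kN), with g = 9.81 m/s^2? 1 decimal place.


TE_max = W * g * mu
TE_max = 113 * 9.81 * 0.19
TE_max = 1108.53 * 0.19
TE_max = 210.6 kN

210.6


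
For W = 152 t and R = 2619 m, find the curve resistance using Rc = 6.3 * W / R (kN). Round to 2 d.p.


Rc = 6.3 * W / R
Rc = 6.3 * 152 / 2619
Rc = 957.6 / 2619
Rc = 0.37 kN

0.37


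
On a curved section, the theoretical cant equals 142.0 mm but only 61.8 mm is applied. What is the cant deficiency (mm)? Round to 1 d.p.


Cant deficiency = equilibrium cant - actual cant
CD = 142.0 - 61.8
CD = 80.2 mm

80.2


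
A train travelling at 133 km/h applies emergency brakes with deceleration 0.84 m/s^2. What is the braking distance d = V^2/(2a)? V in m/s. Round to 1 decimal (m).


Convert speed: V = 133 / 3.6 = 36.9444 m/s
V^2 = 1364.892
d = 1364.892 / (2 * 0.84)
d = 1364.892 / 1.68
d = 812.4 m

812.4


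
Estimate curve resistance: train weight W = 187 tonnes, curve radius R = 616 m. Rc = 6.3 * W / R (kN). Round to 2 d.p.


Rc = 6.3 * W / R
Rc = 6.3 * 187 / 616
Rc = 1178.1 / 616
Rc = 1.91 kN

1.91


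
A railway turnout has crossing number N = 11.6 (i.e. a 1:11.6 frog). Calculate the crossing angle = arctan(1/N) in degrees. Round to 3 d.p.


1/N = 1/11.6 = 0.086207
angle = arctan(0.086207) = 0.085994 rad
angle = 0.085994 * 180/pi = 4.927 degrees

4.927


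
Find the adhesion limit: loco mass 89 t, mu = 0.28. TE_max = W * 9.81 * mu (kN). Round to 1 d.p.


TE_max = W * g * mu
TE_max = 89 * 9.81 * 0.28
TE_max = 873.09 * 0.28
TE_max = 244.5 kN

244.5


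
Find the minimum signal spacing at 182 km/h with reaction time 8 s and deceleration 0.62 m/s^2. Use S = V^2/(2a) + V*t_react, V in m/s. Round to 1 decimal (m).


V = 182 / 3.6 = 50.5556 m/s
Braking distance = 50.5556^2 / (2*0.62) = 2061.1808 m
Sighting distance = 50.5556 * 8 = 404.4444 m
S = 2061.1808 + 404.4444 = 2465.6 m

2465.6


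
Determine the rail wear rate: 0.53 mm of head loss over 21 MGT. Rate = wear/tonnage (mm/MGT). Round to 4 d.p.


Wear rate = total wear / cumulative tonnage
Rate = 0.53 / 21
Rate = 0.0252 mm/MGT

0.0252


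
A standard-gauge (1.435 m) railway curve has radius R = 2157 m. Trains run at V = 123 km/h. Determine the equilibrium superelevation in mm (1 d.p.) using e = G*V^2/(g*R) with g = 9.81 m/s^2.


Convert speed: V = 123 / 3.6 = 34.1667 m/s
Apply formula: e = 1.435 * 34.1667^2 / (9.81 * 2157)
e = 1.435 * 1167.3611 / 21160.17
e = 0.079166 m = 79.2 mm

79.2


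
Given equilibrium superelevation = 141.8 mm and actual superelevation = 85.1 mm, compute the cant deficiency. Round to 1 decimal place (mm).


Cant deficiency = equilibrium cant - actual cant
CD = 141.8 - 85.1
CD = 56.7 mm

56.7


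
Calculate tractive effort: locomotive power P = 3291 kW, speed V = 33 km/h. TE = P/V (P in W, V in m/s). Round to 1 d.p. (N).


Convert: P = 3291 kW = 3291000 W
V = 33 / 3.6 = 9.1667 m/s
TE = 3291000 / 9.1667
TE = 359018.2 N

359018.2


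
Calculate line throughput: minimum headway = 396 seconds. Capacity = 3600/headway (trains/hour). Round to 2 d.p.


Capacity = 3600 / headway
Capacity = 3600 / 396
Capacity = 9.09 trains/hour

9.09


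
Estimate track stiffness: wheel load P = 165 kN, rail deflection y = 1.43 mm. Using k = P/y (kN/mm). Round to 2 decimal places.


Track stiffness k = P / y
k = 165 / 1.43
k = 115.38 kN/mm

115.38


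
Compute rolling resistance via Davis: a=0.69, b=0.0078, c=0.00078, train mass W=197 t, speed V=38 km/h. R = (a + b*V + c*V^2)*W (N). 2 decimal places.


b*V = 0.0078 * 38 = 0.2964
c*V^2 = 0.00078 * 1444 = 1.12632
R_per_t = 0.69 + 0.2964 + 1.12632 = 2.11272 N/t
R_total = 2.11272 * 197 = 416.21 N

416.21


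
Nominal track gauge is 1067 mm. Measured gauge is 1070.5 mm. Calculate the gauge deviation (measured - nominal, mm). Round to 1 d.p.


Deviation = measured - nominal
Deviation = 1070.5 - 1067
Deviation = 3.5 mm

3.5


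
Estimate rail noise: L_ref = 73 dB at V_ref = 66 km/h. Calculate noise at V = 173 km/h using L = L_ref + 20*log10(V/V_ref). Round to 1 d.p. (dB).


V/V_ref = 173 / 66 = 2.621212
log10(2.621212) = 0.418502
20 * 0.418502 = 8.37
L = 73 + 8.37 = 81.4 dB

81.4


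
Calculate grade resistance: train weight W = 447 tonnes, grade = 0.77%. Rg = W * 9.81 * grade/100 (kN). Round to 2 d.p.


Rg = W * 9.81 * grade / 100
Rg = 447 * 9.81 * 0.77 / 100
Rg = 4385.07 * 0.0077
Rg = 33.77 kN

33.77


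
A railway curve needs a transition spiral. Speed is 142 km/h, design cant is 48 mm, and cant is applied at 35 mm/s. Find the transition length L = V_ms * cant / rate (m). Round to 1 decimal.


Convert speed: V = 142 / 3.6 = 39.4444 m/s
L = 39.4444 * 48 / 35
L = 1893.3333 / 35
L = 54.1 m

54.1


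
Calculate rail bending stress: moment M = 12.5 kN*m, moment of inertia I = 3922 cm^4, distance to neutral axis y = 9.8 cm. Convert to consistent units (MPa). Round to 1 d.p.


Convert units:
M = 12.5 kN*m = 12500000 N*mm
y = 9.8 cm = 98 mm
I = 3922 cm^4 = 39220000 mm^4
sigma = 12500000 * 98 / 39220000
sigma = 31.2 MPa

31.2


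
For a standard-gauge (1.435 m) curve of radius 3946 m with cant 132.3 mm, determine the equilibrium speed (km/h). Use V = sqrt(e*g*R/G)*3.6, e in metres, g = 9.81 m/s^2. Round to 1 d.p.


Convert cant: e = 132.3 mm = 0.1323 m
V_ms = sqrt(0.1323 * 9.81 * 3946 / 1.435)
V_ms = sqrt(3568.897141) = 59.7402 m/s
V = 59.7402 * 3.6 = 215.1 km/h

215.1


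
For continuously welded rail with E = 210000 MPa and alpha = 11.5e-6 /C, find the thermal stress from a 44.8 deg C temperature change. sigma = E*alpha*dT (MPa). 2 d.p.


sigma = E * alpha * dT
sigma = 210000 * 11.5e-6 * 44.8
sigma = 2.415 * 44.8
sigma = 108.19 MPa

108.19


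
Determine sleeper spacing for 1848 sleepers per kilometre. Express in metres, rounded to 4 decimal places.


Spacing = 1000 m / number of sleepers
Spacing = 1000 / 1848
Spacing = 0.5411 m

0.5411


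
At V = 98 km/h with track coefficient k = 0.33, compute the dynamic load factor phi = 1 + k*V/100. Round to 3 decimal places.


phi = 1 + k * V / 100
phi = 1 + 0.33 * 98 / 100
phi = 1 + 0.3234
phi = 1.323

1.323


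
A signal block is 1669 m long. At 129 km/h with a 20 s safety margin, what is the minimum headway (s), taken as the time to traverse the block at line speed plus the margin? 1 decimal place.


V = 129 / 3.6 = 35.8333 m/s
Block traversal time = 1669 / 35.8333 = 46.5767 s
Headway = 46.5767 + 20
Headway = 66.6 s

66.6


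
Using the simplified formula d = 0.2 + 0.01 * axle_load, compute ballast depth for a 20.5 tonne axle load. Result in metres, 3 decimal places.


d = 0.2 + 0.01 * 20.5
d = 0.2 + 0.205
d = 0.405 m

0.405


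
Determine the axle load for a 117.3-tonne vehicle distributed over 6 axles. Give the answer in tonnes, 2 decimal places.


Load per axle = total weight / number of axles
Load = 117.3 / 6
Load = 19.55 tonnes

19.55


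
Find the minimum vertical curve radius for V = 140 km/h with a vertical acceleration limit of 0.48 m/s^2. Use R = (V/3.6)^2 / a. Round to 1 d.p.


Convert speed: V = 140 / 3.6 = 38.8889 m/s
V^2 = 1512.3457 m^2/s^2
R_v = 1512.3457 / 0.48
R_v = 3150.7 m

3150.7


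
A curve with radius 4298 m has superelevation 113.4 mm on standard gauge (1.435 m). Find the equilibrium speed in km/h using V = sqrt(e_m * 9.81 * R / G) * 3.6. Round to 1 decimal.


Convert cant: e = 113.4 mm = 0.1134 m
V_ms = sqrt(0.1134 * 9.81 * 4298 / 1.435)
V_ms = sqrt(3331.935395) = 57.7229 m/s
V = 57.7229 * 3.6 = 207.8 km/h

207.8


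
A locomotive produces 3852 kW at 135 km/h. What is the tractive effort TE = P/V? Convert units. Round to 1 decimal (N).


Convert: P = 3852 kW = 3852000 W
V = 135 / 3.6 = 37.5 m/s
TE = 3852000 / 37.5
TE = 102720.0 N

102720.0


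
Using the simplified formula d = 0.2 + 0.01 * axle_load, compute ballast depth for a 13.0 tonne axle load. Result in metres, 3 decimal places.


d = 0.2 + 0.01 * 13.0
d = 0.2 + 0.13
d = 0.330 m

0.330


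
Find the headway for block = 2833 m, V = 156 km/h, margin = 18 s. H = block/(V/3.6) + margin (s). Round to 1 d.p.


V = 156 / 3.6 = 43.3333 m/s
Block traversal time = 2833 / 43.3333 = 65.3769 s
Headway = 65.3769 + 18
Headway = 83.4 s

83.4


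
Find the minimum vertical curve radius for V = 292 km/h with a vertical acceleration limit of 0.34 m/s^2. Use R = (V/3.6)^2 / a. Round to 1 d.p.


Convert speed: V = 292 / 3.6 = 81.1111 m/s
V^2 = 6579.0123 m^2/s^2
R_v = 6579.0123 / 0.34
R_v = 19350.0 m

19350.0


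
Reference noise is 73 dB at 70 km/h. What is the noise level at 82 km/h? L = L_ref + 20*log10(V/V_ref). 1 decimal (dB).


V/V_ref = 82 / 70 = 1.171429
log10(1.171429) = 0.068716
20 * 0.068716 = 1.3743
L = 73 + 1.3743 = 74.4 dB

74.4


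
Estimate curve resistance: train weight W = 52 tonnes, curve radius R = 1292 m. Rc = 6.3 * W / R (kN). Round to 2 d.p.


Rc = 6.3 * W / R
Rc = 6.3 * 52 / 1292
Rc = 327.6 / 1292
Rc = 0.25 kN

0.25
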